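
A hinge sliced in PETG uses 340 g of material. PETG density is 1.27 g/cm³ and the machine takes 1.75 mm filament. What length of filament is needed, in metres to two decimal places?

Extruded volume: 340/1.27 = 267.7165 cm³ (267716.5 mm³).
A = π r² = π × 0.875² = 2.4053 mm².
Length = 267716.5 / 2.4053 = 111302.75 mm = 111.30 m.

111.30 m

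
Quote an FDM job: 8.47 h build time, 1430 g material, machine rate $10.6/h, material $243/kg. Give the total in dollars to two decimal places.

Time charge = 10.6 × 8.47, so $89.782.
Material cost: 243 × 1430/1000 → $347.49.
Total = 89.782 + 347.49 = 437.272 ≈ $437.27.

$437.27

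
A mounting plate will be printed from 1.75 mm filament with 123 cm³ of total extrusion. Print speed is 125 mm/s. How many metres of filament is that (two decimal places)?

51.14 m

Filament cross-section = π × (1.75/2)² = 2.4053 mm².
L = 123000 mm³ / 2.4053 mm² = 51137.07 mm, i.e. 51.14 m.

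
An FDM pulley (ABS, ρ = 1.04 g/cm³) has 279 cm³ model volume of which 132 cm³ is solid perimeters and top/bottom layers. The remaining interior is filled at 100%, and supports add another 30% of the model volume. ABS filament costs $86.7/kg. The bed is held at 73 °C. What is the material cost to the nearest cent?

$32.70

Interior volume = 279 − 132, so 147 cm³.
Infill deposited: 1.00 × 147 → 147 cm³.
Support = 0.30 × 279, so 83.7 cm³.
Total printed volume = 132 + 147 + 83.7, so 362.7 cm³.
Mass = 362.7 × 1.04 = 377.208 g.
Cost = 377.208 g / 1000 × $86.7/kg = $32.70.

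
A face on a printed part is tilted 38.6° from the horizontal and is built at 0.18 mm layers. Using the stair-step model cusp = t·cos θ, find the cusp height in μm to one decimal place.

cos(38.6°) = 0.7815, so cusp = 0.18 × 0.7815 = 0.14067 mm → 140.7 μm.

140.7 μm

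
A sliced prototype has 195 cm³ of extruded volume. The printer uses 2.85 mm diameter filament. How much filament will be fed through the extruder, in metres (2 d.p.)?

Filament cross-section = π × (2.85/2)² = 6.3794 mm².
Length = 195 cm³ / 6.3794 mm² = 195000 / 6.3794 = 30567.14 mm = 30.57 m.

30.57 m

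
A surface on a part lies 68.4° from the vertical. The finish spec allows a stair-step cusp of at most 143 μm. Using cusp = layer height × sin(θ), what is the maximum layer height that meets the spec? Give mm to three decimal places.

0.154 mm

t = h_c / sin θ = 0.143 / 0.9298 = 0.154 mm.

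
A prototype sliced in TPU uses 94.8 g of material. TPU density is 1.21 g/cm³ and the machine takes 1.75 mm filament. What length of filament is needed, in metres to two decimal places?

Extruded volume: 94.8/1.21 = 78.3471 cm³ (78347.1 mm³).
Filament cross-section = π × (1.75/2)² = 2.4053 mm².
L = V/A = 78347.1/2.4053 = 32572.69 mm → 32.57 m.

32.57 m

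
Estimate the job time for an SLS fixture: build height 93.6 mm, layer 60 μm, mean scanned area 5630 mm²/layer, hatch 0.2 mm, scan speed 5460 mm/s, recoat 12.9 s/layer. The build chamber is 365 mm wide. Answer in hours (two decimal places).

Layers = ⌈93.6/0.06⌉ = 1560.
Scan path per layer = 5630 / 0.2 = 28150 mm.
Laser time per layer: 28150 / 5460 → 5.1557 s.
Time per layer: 5.1557 + 12.9 → 18.0557 s.
Total: 1560 × 18.0557 s = 28166.892 s → 7.82 hours.

7.82 hours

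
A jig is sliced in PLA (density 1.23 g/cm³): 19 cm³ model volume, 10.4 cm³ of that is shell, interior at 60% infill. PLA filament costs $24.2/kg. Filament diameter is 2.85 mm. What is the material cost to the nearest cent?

Volume inside the shell: 19 − 10.4 → 8.6 cm³.
Infill volume: 0.60 × 8.6 → 5.16 cm³.
Total extruded: 10.4 + 5.16 → 15.56 cm³.
Mass = 15.56 × 1.23 = 19.1388 g.
Cost = 19.1388 g / 1000 × $24.2/kg = $0.46.

$0.46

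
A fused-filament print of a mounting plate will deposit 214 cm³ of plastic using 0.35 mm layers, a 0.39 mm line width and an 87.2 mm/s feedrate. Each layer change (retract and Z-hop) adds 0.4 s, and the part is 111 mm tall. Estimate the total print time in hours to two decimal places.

5.03 hours

Bead cross-section = 0.35 × 0.39 = 0.1365 mm².
Path length: 214000 mm³ / 0.1365 mm² → 1567765.6 mm.
Print-move time: 1567765.6 / 87.2 → 17979 s.
Number of layers: 111 / 0.35 → 318 (rounded up).
Z-hop total = 318 × 0.4, so 127.2 s.
Total = 17979 + 127.2 = 18106.2 s = 5.03 hours.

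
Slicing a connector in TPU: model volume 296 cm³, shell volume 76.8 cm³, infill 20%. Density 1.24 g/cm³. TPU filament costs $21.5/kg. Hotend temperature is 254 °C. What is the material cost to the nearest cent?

Interior volume = 296 − 76.8, so 219.2 cm³.
Deposited infill: 0.20 × 219.2 → 43.84 cm³.
Deposited volume = 76.8 + 43.84, so 120.64 cm³.
Mass: 120.64 × 1.24 → 149.5936 g.
Cost = 149.5936 g / 1000 × $21.5/kg = $3.22.

$3.22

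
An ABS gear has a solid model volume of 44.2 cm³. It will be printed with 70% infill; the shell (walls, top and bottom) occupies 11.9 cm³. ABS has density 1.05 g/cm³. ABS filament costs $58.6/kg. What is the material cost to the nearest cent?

Interior volume = 44.2 − 11.9 = 32.3 cm³.
Deposited infill = 0.70 × 32.3 = 22.61 cm³.
Total printed volume = 11.9 + 22.61, so 34.51 cm³.
Mass = 34.51 × 1.05, so 36.2355 g.
Cost = 36.2355 g / 1000 × $58.6/kg = $2.12.

$2.12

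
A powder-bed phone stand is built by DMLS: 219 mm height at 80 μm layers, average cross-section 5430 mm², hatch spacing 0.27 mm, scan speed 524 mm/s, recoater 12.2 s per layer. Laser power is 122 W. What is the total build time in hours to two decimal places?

38.47 hours

Layer count = ceil(219 / 0.08) = 2738.
Per-layer scan distance = 5430 / 0.27, so 20111.1 mm.
Scan time per layer = 20111.1 / 524 = 38.38 s.
Layer cycle = 38.38 + 12.2 = 50.58 s.
Total: 2738 × 50.58 s = 138488.04 s → 38.47 hours.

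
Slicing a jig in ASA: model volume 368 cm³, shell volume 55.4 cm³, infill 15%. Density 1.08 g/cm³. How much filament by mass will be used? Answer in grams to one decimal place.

110.5 g

Interior volume = 368 − 55.4 = 312.6 cm³.
Infill volume = 0.15 × 312.6, so 46.89 cm³.
Deposited volume = 55.4 + 46.89 = 102.29 cm³.
Mass: 102.29 × 1.08 → 110.4732 g.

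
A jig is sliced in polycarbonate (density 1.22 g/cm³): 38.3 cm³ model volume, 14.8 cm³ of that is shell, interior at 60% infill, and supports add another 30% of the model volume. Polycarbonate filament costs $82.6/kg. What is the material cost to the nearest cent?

$4.07

Infill region = 38.3 − 14.8, so 23.5 cm³.
Infill deposited = 0.60 × 23.5, so 14.1 cm³.
Support = 0.30 × 38.3 = 11.49 cm³.
Deposited volume = 14.8 + 14.1 + 11.49, so 40.39 cm³.
Mass = 40.39 × 1.22 = 49.2758 g.
At $82.6/kg: 49.2758/1000 × 82.6 = $4.07.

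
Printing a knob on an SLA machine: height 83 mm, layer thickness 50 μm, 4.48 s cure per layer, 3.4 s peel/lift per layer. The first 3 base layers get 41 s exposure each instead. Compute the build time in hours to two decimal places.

3.66 hours

Number of layers: 83 / 0.05 → 1660 (rounded up).
Bottom layers: 3 × (41 + 3.4) → 133.2 s.
Regular layers = 1657 × (4.48 + 3.4) = 13057.16 s.
Sum: 133.2 + 13057.16 = 13190.36 s → 3.66 hours.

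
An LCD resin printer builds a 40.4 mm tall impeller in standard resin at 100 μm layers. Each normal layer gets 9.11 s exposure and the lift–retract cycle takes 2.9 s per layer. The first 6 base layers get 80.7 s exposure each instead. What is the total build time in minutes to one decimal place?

Number of layers: 40.4 / 0.1 → 404 (rounded up).
Burn-in layers: 6 × (80.7 + 2.9) → 501.6 s.
Regular layers: 398 × (9.11 + 2.9) → 4779.98 s.
Sum: 501.6 + 4779.98 = 5281.58 s → 88.0 minutes.

88.0 minutes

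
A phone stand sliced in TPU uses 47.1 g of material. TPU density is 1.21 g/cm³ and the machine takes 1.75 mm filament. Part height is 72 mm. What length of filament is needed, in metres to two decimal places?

16.18 m

Extruded volume: 47.1/1.21 = 38.9256 cm³ (38925.6 mm³).
A = π r² = π × 0.875² = 2.4053 mm².
L = V/A = 38925.6/2.4053 = 16183.26 mm → 16.18 m.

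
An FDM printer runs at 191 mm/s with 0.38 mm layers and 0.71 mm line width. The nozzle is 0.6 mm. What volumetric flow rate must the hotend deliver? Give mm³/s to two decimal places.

Bead cross-section: 0.38 × 0.71 → 0.2698 mm².
Volumetric flow = 191 × 0.2698 = 51.53 mm³/s.

51.53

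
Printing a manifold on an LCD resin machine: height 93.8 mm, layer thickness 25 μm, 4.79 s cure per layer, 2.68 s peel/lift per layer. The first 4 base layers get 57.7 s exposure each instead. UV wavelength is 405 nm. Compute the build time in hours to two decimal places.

Layer count = ceil(93.8 / 0.025) = 3752.
Bottom layers = 4 × (57.7 + 2.68), so 241.52 s.
Remaining layers: 3748 × (4.79 + 2.68) → 27997.56 s.
Total = 241.52 + 27997.56 = 28239.08 s = 7.84 hours.

7.84 hours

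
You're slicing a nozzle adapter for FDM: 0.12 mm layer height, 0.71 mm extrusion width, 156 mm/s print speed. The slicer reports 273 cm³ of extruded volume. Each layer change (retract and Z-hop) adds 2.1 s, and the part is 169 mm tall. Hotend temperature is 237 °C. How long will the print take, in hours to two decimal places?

Extrusion cross-section = 0.12 × 0.71 = 0.0852 mm².
Total extruded path = 273000/0.0852 = 3204225.4 mm.
Extrusion time = 3204225.4 / 156, so 20539.9 s.
Number of layers: 169 / 0.12 → 1409 (rounded up).
Z-hop total: 1409 × 2.1 → 2958.9 s.
Total = 20539.9 + 2958.9 = 23498.8 s = 6.53 hours.

6.53 hours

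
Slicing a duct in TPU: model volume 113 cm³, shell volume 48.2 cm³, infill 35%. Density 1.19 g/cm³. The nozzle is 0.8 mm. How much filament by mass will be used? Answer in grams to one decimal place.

84.3 g

Interior volume: 113 − 48.2 → 64.8 cm³.
Infill volume: 0.35 × 64.8 → 22.68 cm³.
Deposited volume = 48.2 + 22.68, so 70.88 cm³.
Mass = 70.88 × 1.19, so 84.3472 g.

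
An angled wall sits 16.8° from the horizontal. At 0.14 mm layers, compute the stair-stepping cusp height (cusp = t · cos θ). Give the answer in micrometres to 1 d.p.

cos(16.8°) = 0.9573, so cusp = 0.14 × 0.9573 = 0.134022 mm → 134.0 μm.

134.0 μm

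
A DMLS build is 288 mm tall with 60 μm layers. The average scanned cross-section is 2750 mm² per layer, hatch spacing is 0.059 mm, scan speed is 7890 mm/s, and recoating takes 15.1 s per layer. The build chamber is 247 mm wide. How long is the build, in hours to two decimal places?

Layers = ⌈288/0.06⌉ = 4800.
Per-layer scan distance = 2750 / 0.059, so 46610.2 mm.
Scan time per layer: 46610.2 / 7890 → 5.9075 s.
Layer cycle = 5.9075 + 15.1, so 21.0075 s.
Build time = 4800 × 21.0075 = 100836 s = 28.01 hours.

28.01 hours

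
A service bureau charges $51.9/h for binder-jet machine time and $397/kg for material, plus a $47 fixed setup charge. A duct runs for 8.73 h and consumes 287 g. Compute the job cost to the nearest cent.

Time charge = 51.9 × 8.73 = $453.087.
Feedstock cost = 397 × 287/1000 = $113.939.
Adding setup: 453.087 + 113.939 + 47 → 614.026 ≈ $614.03.

$614.03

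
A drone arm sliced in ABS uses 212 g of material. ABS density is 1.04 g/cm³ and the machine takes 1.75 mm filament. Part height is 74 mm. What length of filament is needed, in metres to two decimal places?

84.75 m

Volume = 212 g / 1.04 g·cm⁻³ = 203.8462 cm³ = 203846.2 mm³.
Filament cross-section = π × (1.75/2)² = 2.4053 mm².
L = V/A = 203846.2/2.4053 = 84748.76 mm → 84.75 m.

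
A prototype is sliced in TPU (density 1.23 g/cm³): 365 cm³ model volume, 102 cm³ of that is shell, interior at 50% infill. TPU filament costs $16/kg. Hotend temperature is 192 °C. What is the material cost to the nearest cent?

Volume inside the shell = 365 − 102, so 263 cm³.
Infill volume: 0.50 × 263 → 131.5 cm³.
Total printed volume: 102 + 131.5 → 233.5 cm³.
Mass = 233.5 × 1.23 = 287.205 g.
At $16/kg: 287.205/1000 × 16 = $4.60.

$4.60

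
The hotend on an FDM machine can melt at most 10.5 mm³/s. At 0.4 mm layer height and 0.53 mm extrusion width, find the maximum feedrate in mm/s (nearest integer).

50 mm/s

A = 0.4 × 0.53 = 0.212 mm².
v_max = Q/A = 10.5/0.212 = 49.53 mm/s → 50 mm/s.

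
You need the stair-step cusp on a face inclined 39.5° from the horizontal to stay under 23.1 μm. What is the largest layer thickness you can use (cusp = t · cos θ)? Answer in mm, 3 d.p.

cos(39.5°) = 0.7716; t_max = 0.0231/0.7716 = 0.030 mm.

0.030 mm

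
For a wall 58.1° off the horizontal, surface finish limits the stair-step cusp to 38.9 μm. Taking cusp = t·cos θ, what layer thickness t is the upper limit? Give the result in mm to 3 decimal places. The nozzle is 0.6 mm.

cos(58.1°) = 0.5284; t_max = 0.0389/0.5284 = 0.074 mm.

0.074 mm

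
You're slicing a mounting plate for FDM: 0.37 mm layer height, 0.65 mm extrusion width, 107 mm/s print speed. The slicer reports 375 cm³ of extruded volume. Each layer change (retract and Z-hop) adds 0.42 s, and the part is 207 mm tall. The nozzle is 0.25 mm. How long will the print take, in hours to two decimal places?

Line area = 0.37 × 0.65, so 0.2405 mm².
Toolpath length = 375 cm³ / 0.2405 mm² = 375000 / 0.2405 = 1559251.6 mm.
Print-move time = 1559251.6 / 107, so 14572.4 s.
Layers = ⌈207/0.37⌉ = 560.
Z-hop total: 560 × 0.42 → 235.2 s.
Altogether 14572.4 + 235.2 = 14807.6 s, i.e. 4.11 hours.

4.11 hours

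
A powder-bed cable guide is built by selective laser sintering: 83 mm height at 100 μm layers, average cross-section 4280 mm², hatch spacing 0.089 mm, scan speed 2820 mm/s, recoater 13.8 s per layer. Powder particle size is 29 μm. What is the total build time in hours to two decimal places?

7.11 hours

Number of layers: 83 / 0.1 → 830 (rounded up).
Scan path per layer = 4280 / 0.089 = 48089.9 mm.
Laser time per layer = 48089.9 / 2820 = 17.0532 s.
Time per layer = 17.0532 + 13.8, so 30.8532 s.
Total: 830 × 30.8532 s = 25608.156 s → 7.11 hours.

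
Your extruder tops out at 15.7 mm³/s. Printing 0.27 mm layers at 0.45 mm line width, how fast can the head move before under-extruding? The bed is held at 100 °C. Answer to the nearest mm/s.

129 mm/s

Extrusion cross-section = 0.27 × 0.45 = 0.1215 mm².
v_max = Q/A = 15.7/0.1215 = 129.22 mm/s → 129 mm/s.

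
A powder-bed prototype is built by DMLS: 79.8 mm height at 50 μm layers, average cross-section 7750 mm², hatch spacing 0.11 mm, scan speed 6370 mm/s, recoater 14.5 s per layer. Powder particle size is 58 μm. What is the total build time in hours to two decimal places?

11.33 hours

Layers = ⌈79.8/0.05⌉ = 1596.
Per-layer scan distance = 7750 / 0.11 = 70454.5 mm.
Laser time per layer: 70454.5 / 6370 → 11.0604 s.
Layer cycle = 11.0604 + 14.5 = 25.5604 s.
Build time = 1596 × 25.5604 = 40794.3984 s = 11.33 hours.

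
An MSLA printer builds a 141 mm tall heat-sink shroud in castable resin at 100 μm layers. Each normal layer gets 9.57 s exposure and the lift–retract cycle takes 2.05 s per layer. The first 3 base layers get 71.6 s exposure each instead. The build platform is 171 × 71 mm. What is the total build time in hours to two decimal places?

Layers = ⌈141/0.1⌉ = 1410.
Base layers = 3 × (71.6 + 2.05), so 220.95 s.
Normal layers: 1407 × (9.57 + 2.05) → 16349.34 s.
Total = 220.95 + 16349.34 = 16570.29 s = 4.60 hours.

4.60 hours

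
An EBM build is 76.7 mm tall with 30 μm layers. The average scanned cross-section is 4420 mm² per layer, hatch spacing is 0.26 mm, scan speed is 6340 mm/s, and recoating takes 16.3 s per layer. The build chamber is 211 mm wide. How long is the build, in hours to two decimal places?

Layer count = ceil(76.7 / 0.03) = 2557.
Per-layer scan distance: 4420 / 0.26 → 17000 mm.
Per-layer scan time = 17000 / 6340, so 2.6814 s.
Layer cycle = 2.6814 + 16.3, so 18.9814 s.
Build time = 2557 × 18.9814 = 48535.4398 s = 13.48 hours.

13.48 hours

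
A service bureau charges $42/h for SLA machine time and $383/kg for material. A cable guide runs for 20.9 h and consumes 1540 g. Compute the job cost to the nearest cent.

$1467.62

Time charge = 42 × 20.9, so $877.80.
Feedstock cost = 383 × 1540/1000, so $589.82.
Job cost: 877.80 + 589.82 = $1467.62.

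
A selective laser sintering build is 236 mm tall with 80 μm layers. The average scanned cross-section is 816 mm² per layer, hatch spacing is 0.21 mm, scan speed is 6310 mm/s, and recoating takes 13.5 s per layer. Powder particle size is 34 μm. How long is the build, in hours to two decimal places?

Layers = ⌈236/0.08⌉ = 2950.
Scan path per layer: 816 / 0.21 → 3885.7 mm.
Scan time per layer = 3885.7 / 6310, so 0.6158 s.
Per-layer time: 0.6158 + 13.5 → 14.1158 s.
Build time = 2950 × 14.1158 = 41641.61 s = 11.57 hours.

11.57 hours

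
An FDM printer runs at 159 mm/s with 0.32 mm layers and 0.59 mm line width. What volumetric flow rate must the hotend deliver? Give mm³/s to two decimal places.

30.02

Bead cross-section = 0.32 × 0.59, so 0.1888 mm².
Volumetric flow = 159 × 0.1888 = 30.02 mm³/s.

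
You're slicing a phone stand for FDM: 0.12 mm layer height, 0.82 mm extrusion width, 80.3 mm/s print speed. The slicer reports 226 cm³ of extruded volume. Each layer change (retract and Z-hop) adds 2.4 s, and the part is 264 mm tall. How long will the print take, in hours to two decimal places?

Bead cross-section = 0.12 × 0.82, so 0.0984 mm².
Path length: 226000 mm³ / 0.0984 mm² → 2296748 mm.
Time extruding = 2296748 / 80.3, so 28602.1 s.
Number of layers: 264 / 0.12 → 2200 (rounded up).
Non-print overhead = 2200 × 2.4 = 5280 s.
Total = 28602.1 + 5280 = 33882.1 s = 9.41 hours.

9.41 hours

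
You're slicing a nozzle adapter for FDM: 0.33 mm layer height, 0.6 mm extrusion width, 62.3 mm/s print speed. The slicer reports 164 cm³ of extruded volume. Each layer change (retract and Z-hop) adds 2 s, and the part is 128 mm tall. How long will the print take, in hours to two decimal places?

3.91 hours

Extrusion cross-section = 0.33 × 0.6 = 0.198 mm².
Path length: 164000 mm³ / 0.198 mm² → 828282.8 mm.
Extrusion time = 828282.8 / 62.3 = 13295.1 s.
Layers = ⌈128/0.33⌉ = 388.
Z-hop total = 388 × 2, so 776 s.
Total = 13295.1 + 776 = 14071.1 s = 3.91 hours.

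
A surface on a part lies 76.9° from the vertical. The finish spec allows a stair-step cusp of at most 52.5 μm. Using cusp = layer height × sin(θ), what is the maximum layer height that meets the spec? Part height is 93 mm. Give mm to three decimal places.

t = h_c / sin θ = 0.0525 / 0.9740 = 0.054 mm.

0.054 mm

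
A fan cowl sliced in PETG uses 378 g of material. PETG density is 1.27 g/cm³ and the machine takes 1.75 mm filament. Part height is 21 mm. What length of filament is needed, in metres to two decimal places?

Extruded volume: 378/1.27 = 297.6378 cm³ (297637.8 mm³).
Cross-section of 1.75 mm filament: π·(1.75/2)² = 2.4053 mm².
L = V/A = 297637.8/2.4053 = 123742.49 mm → 123.74 m.

123.74 m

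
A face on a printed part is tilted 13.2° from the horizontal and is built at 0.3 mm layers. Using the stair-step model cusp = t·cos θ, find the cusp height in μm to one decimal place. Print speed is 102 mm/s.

cos(13.2°) = 0.9736, so cusp = 0.3 × 0.9736 = 0.29208 mm → 292.1 μm.

292.1 μm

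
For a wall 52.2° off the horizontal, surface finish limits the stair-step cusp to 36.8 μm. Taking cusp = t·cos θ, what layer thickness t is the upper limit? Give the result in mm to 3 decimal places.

Layer height = cusp / cos(52.2°) = 0.0368 / 0.6129 = 0.060 mm.

0.060 mm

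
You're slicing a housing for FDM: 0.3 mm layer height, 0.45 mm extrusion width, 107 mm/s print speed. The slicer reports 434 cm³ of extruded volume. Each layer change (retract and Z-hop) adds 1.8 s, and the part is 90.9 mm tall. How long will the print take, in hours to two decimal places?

8.50 hours

Line area: 0.3 × 0.45 → 0.135 mm².
Total extruded path = 434000/0.135 = 3214814.8 mm.
Time extruding = 3214814.8 / 107 = 30045 s.
Layers = ⌈90.9/0.3⌉ = 303.
Layer-change overhead: 303 × 1.8 → 545.4 s.
Total = 30045 + 545.4 = 30590.4 s = 8.50 hours.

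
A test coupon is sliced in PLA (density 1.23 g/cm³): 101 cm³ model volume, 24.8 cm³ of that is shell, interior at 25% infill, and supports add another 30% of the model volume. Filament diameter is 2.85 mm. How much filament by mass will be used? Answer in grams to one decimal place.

91.2 g

Interior volume = 101 − 24.8, so 76.2 cm³.
Infill deposited = 0.25 × 76.2, so 19.05 cm³.
Support = 0.30 × 101, so 30.3 cm³.
Total printed volume = 24.8 + 19.05 + 30.3, so 74.15 cm³.
Mass = 74.15 × 1.23 = 91.2045 g.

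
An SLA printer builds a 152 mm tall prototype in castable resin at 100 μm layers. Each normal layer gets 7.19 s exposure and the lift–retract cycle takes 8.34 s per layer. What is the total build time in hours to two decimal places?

6.56 hours

Number of layers: 152 / 0.1 → 1520 (rounded up).
Per-layer time = 7.19 + 8.34 = 15.53 s.
Total = 1520 × 15.53 = 23605.6 s = 6.56 hours.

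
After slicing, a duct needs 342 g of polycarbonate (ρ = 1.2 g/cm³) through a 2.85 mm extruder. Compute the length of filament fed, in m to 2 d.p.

Extruded volume: 342/1.2 = 285 cm³ (285000 mm³).
Cross-section of 2.85 mm filament: π·(2.85/2)² = 6.3794 mm².
Length = 285000 / 6.3794 = 44675.05 mm = 44.68 m.

44.68 m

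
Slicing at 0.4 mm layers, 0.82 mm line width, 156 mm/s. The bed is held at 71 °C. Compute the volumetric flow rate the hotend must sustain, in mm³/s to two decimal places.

51.17

A: 0.4 × 0.82 → 0.328 mm².
Volumetric flow = 156 × 0.328 = 51.17 mm³/s.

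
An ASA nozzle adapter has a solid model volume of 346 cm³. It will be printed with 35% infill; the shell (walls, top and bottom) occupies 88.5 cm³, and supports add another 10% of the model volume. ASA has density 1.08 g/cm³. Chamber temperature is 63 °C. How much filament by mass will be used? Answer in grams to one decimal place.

Infill region: 346 − 88.5 → 257.5 cm³.
Deposited infill = 0.35 × 257.5 = 90.125 cm³.
Support = 0.10 × 346 = 34.6 cm³.
Total printed volume: 88.5 + 90.125 + 34.6 → 213.225 cm³.
Mass = 213.225 × 1.08 = 230.283 g.

230.3 g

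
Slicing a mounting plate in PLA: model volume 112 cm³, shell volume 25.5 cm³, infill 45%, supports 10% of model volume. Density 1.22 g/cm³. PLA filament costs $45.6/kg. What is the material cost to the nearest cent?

Volume inside the shell = 112 − 25.5, so 86.5 cm³.
Infill volume = 0.45 × 86.5, so 38.925 cm³.
Support = 0.10 × 112 = 11.2 cm³.
Total extruded = 25.5 + 38.925 + 11.2, so 75.625 cm³.
Mass = 75.625 × 1.22 = 92.2625 g.
At $45.6/kg: 92.2625/1000 × 45.6 = $4.21.

$4.21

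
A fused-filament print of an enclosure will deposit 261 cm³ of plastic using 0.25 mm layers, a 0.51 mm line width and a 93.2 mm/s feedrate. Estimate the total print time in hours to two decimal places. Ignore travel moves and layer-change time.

6.10 hours

Extrusion cross-section = 0.25 × 0.51 = 0.1275 mm².
Total extruded path = 261000/0.1275 = 2047058.8 mm.
Extrusion time: 2047058.8 / 93.2 → 21964.2 s.
That's 21964.2 s → 6.10 hours.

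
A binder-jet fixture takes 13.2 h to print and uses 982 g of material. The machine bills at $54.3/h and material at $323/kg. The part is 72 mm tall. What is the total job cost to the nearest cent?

$1033.95

Time charge: 54.3 × 13.2 → $716.76.
Material cost = 323 × 982/1000, so $317.186.
Job cost: 716.76 + 317.186 = 1033.946 ≈ $1033.95.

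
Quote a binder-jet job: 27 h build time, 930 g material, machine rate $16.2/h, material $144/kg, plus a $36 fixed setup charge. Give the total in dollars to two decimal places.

Machine cost = 16.2 × 27, so $437.40.
Material charge = 144 × 930/1000 = $133.92.
Total = 437.40 + 133.92 + 36 = $607.32.

$607.32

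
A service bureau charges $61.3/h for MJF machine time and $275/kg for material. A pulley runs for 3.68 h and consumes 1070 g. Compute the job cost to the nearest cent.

$519.83

Machine-time cost = 61.3 × 3.68, so $225.584.
Material charge = 275 × 1070/1000, so $294.25.
Job cost: 225.584 + 294.25 = 519.834 ≈ $519.83.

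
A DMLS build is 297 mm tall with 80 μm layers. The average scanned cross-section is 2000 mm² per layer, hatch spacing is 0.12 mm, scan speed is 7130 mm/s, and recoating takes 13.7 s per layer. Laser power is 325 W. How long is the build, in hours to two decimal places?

16.54 hours

Number of layers: 297 / 0.08 → 3713 (rounded up).
Per-layer scan distance = 2000 / 0.12 = 16666.7 mm.
Laser time per layer = 16666.7 / 7130, so 2.3375 s.
Per-layer time: 2.3375 + 13.7 → 16.0375 s.
Total: 3713 × 16.0375 s = 59547.2375 s → 16.54 hours.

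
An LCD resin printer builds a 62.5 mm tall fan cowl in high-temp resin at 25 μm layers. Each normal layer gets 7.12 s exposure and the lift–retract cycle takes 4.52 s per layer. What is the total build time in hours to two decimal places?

8.08 hours

Number of layers: 62.5 / 0.025 → 2500 (rounded up).
Per-layer time = 7.12 + 4.52, so 11.64 s.
Build time: 2500 × 11.64 s = 29100 s, i.e. 8.08 hours.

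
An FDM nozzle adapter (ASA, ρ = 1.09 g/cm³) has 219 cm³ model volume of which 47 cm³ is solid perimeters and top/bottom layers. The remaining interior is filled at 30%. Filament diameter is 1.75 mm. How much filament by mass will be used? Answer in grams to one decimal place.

Volume inside the shell = 219 − 47 = 172 cm³.
Deposited infill: 0.30 × 172 → 51.6 cm³.
Total printed volume = 47 + 51.6 = 98.6 cm³.
Mass = 98.6 × 1.09, so 107.474 g.

107.5 g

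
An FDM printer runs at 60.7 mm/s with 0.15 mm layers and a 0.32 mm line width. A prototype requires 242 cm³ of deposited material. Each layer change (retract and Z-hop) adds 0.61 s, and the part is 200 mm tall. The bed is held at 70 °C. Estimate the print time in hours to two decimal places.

23.30 hours

Bead cross-section = 0.15 × 0.32 = 0.048 mm².
Path length: 242000 mm³ / 0.048 mm² → 5041666.7 mm.
Print-move time: 5041666.7 / 60.7 → 83058.8 s.
Number of layers: 200 / 0.15 → 1334 (rounded up).
Non-print overhead = 1334 × 0.61 = 813.74 s.
Total = 83058.8 + 813.74 = 83872.54 s = 23.30 hours.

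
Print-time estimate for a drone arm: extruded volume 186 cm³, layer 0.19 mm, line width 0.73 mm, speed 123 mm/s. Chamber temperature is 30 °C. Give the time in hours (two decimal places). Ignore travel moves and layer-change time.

3.03 hours

Extrusion cross-section: 0.19 × 0.73 → 0.1387 mm².
Path length: 186000 mm³ / 0.1387 mm² → 1341023.8 mm.
Extrusion time = 1341023.8 / 123, so 10902.6 s.
That's 10902.6 s → 3.03 hours.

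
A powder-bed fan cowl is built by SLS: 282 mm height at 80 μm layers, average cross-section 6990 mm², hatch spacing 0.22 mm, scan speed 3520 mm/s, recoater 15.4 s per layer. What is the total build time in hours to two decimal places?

23.92 hours

Number of layers: 282 / 0.08 → 3525 (rounded up).
Per-layer scan distance = 6990 / 0.22 = 31772.7 mm.
Scan time per layer = 31772.7 / 3520 = 9.0263 s.
Time per layer = 9.0263 + 15.4 = 24.4263 s.
3525 layers × 24.4263 s/layer = 86102.7075 s, i.e. 23.92 hours.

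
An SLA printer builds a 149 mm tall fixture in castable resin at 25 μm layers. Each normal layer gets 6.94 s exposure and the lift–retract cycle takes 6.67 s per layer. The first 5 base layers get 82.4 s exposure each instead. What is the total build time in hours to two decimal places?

22.64 hours

Layers = ⌈149/0.025⌉ = 5960.
Base layers: 5 × (82.4 + 6.67) → 445.35 s.
Remaining layers: 5955 × (6.94 + 6.67) → 81047.55 s.
Sum: 445.35 + 81047.55 = 81492.9 s → 22.64 hours.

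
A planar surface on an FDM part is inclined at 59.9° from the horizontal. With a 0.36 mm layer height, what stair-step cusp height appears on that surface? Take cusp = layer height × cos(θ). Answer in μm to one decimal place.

Cusp = layer height × cos(59.9°) = 0.36 × 0.5015 = 0.18054 mm = 180.5 μm.

180.5 μm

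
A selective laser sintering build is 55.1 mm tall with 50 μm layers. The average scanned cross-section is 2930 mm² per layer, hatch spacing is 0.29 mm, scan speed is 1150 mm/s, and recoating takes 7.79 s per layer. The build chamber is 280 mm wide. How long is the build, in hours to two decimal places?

5.07 hours

Number of layers: 55.1 / 0.05 → 1102 (rounded up).
Per-layer scan distance = 2930 / 0.29 = 10103.4 mm.
Scan time per layer = 10103.4 / 1150, so 8.7856 s.
Per-layer time = 8.7856 + 7.79, so 16.5756 s.
1102 layers × 16.5756 s/layer = 18266.3112 s, i.e. 5.07 hours.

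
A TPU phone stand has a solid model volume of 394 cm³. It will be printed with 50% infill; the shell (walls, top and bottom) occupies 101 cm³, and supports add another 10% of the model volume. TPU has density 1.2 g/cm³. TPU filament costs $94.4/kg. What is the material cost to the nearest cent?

$32.50

Volume inside the shell = 394 − 101, so 293 cm³.
Infill deposited = 0.50 × 293, so 146.5 cm³.
Support: 0.10 × 394 → 39.4 cm³.
Total extruded = 101 + 146.5 + 39.4, so 286.9 cm³.
Mass: 286.9 × 1.2 → 344.28 g.
Cost = 344.28 g / 1000 × $94.4/kg = $32.50.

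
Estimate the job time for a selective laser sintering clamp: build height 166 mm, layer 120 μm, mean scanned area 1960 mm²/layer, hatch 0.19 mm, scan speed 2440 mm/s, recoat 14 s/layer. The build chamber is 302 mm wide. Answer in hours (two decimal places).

Number of layers: 166 / 0.12 → 1384 (rounded up).
Scan path per layer = 1960 / 0.19 = 10315.8 mm.
Scan time per layer = 10315.8 / 2440, so 4.2278 s.
Time per layer = 4.2278 + 14, so 18.2278 s.
1384 layers × 18.2278 s/layer = 25227.2752 s, i.e. 7.01 hours.

7.01 hours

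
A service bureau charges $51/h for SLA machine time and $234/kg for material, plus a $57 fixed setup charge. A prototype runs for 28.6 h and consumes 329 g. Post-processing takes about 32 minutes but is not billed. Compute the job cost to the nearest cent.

$1592.59

Machine cost = 51 × 28.6, so $1458.60.
Feedstock cost = 234 × 329/1000, so $76.986.
Adding setup: 1458.60 + 76.986 + 57 → 1592.586 ≈ $1592.59.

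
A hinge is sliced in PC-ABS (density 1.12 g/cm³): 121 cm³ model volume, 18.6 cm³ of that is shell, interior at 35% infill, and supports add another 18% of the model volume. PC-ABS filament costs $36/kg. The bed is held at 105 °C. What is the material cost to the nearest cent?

$3.07

Interior volume: 121 − 18.6 → 102.4 cm³.
Infill deposited = 0.35 × 102.4 = 35.84 cm³.
Support = 0.18 × 121 = 21.78 cm³.
Total printed volume = 18.6 + 35.84 + 21.78, so 76.22 cm³.
Mass = 76.22 × 1.12, so 85.3664 g.
At $36/kg: 85.3664/1000 × 36 = $3.07.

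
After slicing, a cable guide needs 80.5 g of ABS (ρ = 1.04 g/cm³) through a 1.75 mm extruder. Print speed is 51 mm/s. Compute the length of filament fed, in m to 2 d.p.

32.18 m

Extruded volume: 80.5/1.04 = 77.4038 cm³ (77403.8 mm³).
A = π r² = π × 0.875² = 2.4053 mm².
L = V/A = 77403.8/2.4053 = 32180.52 mm → 32.18 m.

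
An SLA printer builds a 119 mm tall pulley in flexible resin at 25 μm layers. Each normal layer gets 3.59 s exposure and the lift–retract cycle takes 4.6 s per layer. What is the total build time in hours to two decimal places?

10.83 hours

Number of layers: 119 / 0.025 → 4760 (rounded up).
Per-layer time = 3.59 + 4.6, so 8.19 s.
Total = 4760 × 8.19 = 38984.4 s = 10.83 hours.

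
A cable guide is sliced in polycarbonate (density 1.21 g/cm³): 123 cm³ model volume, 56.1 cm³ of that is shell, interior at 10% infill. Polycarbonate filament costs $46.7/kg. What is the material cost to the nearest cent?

$3.55

Volume inside the shell = 123 − 56.1 = 66.9 cm³.
Deposited infill: 0.10 × 66.9 → 6.69 cm³.
Total extruded = 56.1 + 6.69, so 62.79 cm³.
Mass = 62.79 × 1.21, so 75.9759 g.
Cost = 75.9759 g / 1000 × $46.7/kg = $3.55.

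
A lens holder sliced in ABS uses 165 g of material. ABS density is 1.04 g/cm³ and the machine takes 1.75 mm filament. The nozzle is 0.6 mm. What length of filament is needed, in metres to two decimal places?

Volume = 165 g / 1.04 g·cm⁻³ = 158.6538 cm³ = 158653.8 mm³.
Filament cross-section = π × (1.75/2)² = 2.4053 mm².
L = V/A = 158653.8/2.4053 = 65960.09 mm → 65.96 m.

65.96 m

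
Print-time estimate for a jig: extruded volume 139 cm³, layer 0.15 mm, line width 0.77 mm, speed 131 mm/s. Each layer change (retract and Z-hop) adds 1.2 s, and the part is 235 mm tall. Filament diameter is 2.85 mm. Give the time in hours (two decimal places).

Line area: 0.15 × 0.77 → 0.1155 mm².
Path length: 139000 mm³ / 0.1155 mm² → 1203463.2 mm.
Extrusion time = 1203463.2 / 131 = 9186.7 s.
Number of layers: 235 / 0.15 → 1567 (rounded up).
Layer-change overhead = 1567 × 1.2 = 1880.4 s.
Total = 9186.7 + 1880.4 = 11067.1 s = 3.07 hours.

3.07 hours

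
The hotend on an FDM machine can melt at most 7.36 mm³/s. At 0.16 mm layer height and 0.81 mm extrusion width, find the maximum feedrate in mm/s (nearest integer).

57 mm/s

A = 0.16 × 0.81 = 0.1296 mm².
v_max = Q/A = 7.36/0.1296 = 56.79 mm/s → 57 mm/s.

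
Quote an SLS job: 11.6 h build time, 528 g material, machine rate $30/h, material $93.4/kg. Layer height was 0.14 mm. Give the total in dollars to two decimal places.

$397.32

Machine-time cost = 30 × 11.6 = $348.00.
Feedstock cost = 93.4 × 528/1000 = $49.3152.
Total = 348.00 + 49.3152 = 397.3152 ≈ $397.32.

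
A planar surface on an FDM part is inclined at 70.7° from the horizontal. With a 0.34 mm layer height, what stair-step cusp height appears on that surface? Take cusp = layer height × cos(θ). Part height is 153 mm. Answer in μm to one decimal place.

112.4 μm

cos(70.7°) = 0.3305, so cusp = 0.34 × 0.3305 = 0.11237 mm → 112.4 μm.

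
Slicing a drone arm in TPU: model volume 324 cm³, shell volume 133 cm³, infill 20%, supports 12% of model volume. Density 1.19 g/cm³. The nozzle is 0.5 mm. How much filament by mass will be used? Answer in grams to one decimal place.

250.0 g

Infill region: 324 − 133 → 191 cm³.
Deposited infill = 0.20 × 191, so 38.2 cm³.
Support = 0.12 × 324, so 38.88 cm³.
Total extruded = 133 + 38.2 + 38.88, so 210.08 cm³.
Mass = 210.08 × 1.19, so 249.9952 g.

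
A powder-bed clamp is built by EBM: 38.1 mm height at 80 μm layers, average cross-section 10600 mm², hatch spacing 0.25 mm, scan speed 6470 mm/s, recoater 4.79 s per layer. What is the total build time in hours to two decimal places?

1.50 hours

Layers = ⌈38.1/0.08⌉ = 477.
Per-layer scan distance: 10600 / 0.25 → 42400 mm.
Scan time per layer: 42400 / 6470 → 6.5533 s.
Layer cycle = 6.5533 + 4.79, so 11.3433 s.
477 layers × 11.3433 s/layer = 5410.7541 s, i.e. 1.50 hours.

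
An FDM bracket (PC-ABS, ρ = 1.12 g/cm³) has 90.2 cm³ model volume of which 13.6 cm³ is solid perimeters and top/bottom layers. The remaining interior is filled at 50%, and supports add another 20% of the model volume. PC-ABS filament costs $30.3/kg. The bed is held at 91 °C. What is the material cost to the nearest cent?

$2.37

Infill region = 90.2 − 13.6, so 76.6 cm³.
Infill volume = 0.50 × 76.6 = 38.3 cm³.
Support: 0.20 × 90.2 → 18.04 cm³.
Total extruded = 13.6 + 38.3 + 18.04, so 69.94 cm³.
Mass: 69.94 × 1.12 → 78.3328 g.
At $30.3/kg: 78.3328/1000 × 30.3 = $2.37.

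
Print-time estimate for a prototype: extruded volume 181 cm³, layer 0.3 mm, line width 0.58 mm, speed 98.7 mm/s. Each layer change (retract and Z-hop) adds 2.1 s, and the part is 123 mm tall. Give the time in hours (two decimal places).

Line area: 0.3 × 0.58 → 0.174 mm².
Path length: 181000 mm³ / 0.174 mm² → 1040229.9 mm.
Extrusion time = 1040229.9 / 98.7 = 10539.3 s.
Number of layers: 123 / 0.3 → 410 (rounded up).
Non-print overhead = 410 × 2.1 = 861 s.
Total = 10539.3 + 861 = 11400.3 s = 3.17 hours.

3.17 hours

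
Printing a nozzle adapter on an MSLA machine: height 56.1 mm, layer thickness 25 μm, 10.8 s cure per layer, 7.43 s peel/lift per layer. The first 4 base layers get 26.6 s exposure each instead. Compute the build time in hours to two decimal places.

11.38 hours

Number of layers: 56.1 / 0.025 → 2244 (rounded up).
Base layers = 4 × (26.6 + 7.43), so 136.12 s.
Normal layers: 2240 × (10.8 + 7.43) → 40835.2 s.
Total = 136.12 + 40835.2 = 40971.32 s = 11.38 hours.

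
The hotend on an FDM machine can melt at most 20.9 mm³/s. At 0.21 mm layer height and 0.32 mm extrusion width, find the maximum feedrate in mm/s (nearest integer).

Extrusion cross-section = 0.21 × 0.32, so 0.0672 mm².
Max speed = 20.9 / 0.0672 = 311.01 ≈ 311 mm/s.

311 mm/s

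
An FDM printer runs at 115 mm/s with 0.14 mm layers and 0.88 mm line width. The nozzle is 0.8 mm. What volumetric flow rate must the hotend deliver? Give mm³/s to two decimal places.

14.17

A = 0.14 × 0.88, so 0.1232 mm².
Volumetric flow = 115 × 0.1232 = 14.17 mm³/s.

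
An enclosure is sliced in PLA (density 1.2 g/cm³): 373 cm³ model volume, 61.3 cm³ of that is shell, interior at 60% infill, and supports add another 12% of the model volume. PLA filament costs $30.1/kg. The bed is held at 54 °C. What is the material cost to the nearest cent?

Volume inside the shell: 373 − 61.3 → 311.7 cm³.
Deposited infill = 0.60 × 311.7, so 187.02 cm³.
Support = 0.12 × 373, so 44.76 cm³.
Total extruded: 61.3 + 187.02 + 44.76 → 293.08 cm³.
Mass = 293.08 × 1.2, so 351.696 g.
Cost = 351.696 g / 1000 × $30.1/kg = $10.59.

$10.59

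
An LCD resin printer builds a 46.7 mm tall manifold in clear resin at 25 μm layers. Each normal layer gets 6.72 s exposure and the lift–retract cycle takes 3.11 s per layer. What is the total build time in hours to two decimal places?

Layers = ⌈46.7/0.025⌉ = 1868.
Per-layer time = 6.72 + 3.11 = 9.83 s.
Build time: 1868 × 9.83 s = 18362.44 s, i.e. 5.10 hours.

5.10 hours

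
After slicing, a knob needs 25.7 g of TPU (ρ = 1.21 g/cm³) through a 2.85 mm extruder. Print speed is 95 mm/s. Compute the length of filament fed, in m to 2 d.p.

Extruded volume: 25.7/1.21 = 21.2397 cm³ (21239.7 mm³).
A = π r² = π × 1.425² = 6.3794 mm².
L = V/A = 21239.7/6.3794 = 3329.42 mm → 3.33 m.

3.33 m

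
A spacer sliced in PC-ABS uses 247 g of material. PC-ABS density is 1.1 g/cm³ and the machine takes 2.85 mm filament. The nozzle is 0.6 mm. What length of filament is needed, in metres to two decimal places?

35.20 m

Volume = 247 g / 1.1 g·cm⁻³ = 224.5455 cm³ = 224545.5 mm³.
A = π r² = π × 1.425² = 6.3794 mm².
L = V/A = 224545.5/6.3794 = 35198.53 mm → 35.20 m.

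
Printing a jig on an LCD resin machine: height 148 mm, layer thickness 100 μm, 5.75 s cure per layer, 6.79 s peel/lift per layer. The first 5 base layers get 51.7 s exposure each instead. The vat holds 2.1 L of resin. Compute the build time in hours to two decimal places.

5.22 hours

Number of layers: 148 / 0.1 → 1480 (rounded up).
Burn-in layers = 5 × (51.7 + 6.79) = 292.45 s.
Normal layers = 1475 × (5.75 + 6.79) = 18496.5 s.
Total = 292.45 + 18496.5 = 18788.95 s = 5.22 hours.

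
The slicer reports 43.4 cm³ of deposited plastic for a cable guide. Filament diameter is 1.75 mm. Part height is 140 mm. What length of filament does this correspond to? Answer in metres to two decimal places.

18.04 m

A = π r² = π × 0.875² = 2.4053 mm².
L = 43400 mm³ / 2.4053 mm² = 18043.49 mm, i.e. 18.04 m.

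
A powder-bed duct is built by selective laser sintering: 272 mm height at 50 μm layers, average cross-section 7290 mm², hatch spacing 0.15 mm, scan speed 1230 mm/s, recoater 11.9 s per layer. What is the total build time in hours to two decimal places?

Layer count = ceil(272 / 0.05) = 5440.
Hatch length per layer = 7290 / 0.15, so 48600 mm.
Scan time per layer = 48600 / 1230 = 39.5122 s.
Per-layer time: 39.5122 + 11.9 → 51.4122 s.
5440 layers × 51.4122 s/layer = 279682.368 s, i.e. 77.69 hours.

77.69 hours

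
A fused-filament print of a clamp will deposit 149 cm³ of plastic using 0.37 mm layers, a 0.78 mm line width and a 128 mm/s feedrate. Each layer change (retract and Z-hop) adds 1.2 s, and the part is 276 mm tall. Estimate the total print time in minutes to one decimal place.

Line area: 0.37 × 0.78 → 0.2886 mm².
Total extruded path = 149000/0.2886 = 516285.5 mm.
Print-move time = 516285.5 / 128, so 4033.5 s.
Number of layers: 276 / 0.37 → 746 (rounded up).
Non-print overhead = 746 × 1.2, so 895.2 s.
Total = 4033.5 + 895.2 = 4928.7 s = 82.1 minutes.

82.1 minutes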